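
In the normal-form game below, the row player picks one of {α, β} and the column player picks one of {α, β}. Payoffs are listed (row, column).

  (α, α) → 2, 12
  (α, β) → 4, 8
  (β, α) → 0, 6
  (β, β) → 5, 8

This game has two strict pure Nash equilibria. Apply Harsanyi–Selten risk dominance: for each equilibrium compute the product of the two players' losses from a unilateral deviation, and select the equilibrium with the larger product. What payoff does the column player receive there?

12

At both α: the row player loses 2 − 0 = 2 by deviating; the column player loses 12 − 8 = 4. Product = 2·4 = 8.
At both β: the row player loses 5 − 4 = 1 by deviating; the column player loses 8 − 6 = 2. Product = 1·2 = 2.
8 > 2, so both α is risk-dominant. The column player's payoff there is 12.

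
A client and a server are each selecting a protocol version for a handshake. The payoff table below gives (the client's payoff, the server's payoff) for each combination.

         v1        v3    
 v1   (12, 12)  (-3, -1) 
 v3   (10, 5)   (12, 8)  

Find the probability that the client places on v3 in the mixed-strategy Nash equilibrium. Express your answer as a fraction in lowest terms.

13/16

The client's mix p on v1 must make the server indifferent between v1 and v3.
The server's payoff from v1: 12p + 5(1−p). From v3: (-1)p + 8(1−p).
Set equal: 13p = 3(1−p) → p = 3/16.
Probability on v3 is 1 − 3/16 = 13/16.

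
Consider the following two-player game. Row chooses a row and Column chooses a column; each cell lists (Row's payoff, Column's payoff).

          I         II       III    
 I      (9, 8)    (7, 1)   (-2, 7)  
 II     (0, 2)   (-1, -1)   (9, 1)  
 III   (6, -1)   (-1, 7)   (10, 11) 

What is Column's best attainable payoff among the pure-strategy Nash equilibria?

Both I is a pure NE (Row: 9 ≥ 6; Column: 8 ≥ 7). Column gets 8.
Both III is a pure NE (Row: 10 ≥ 9; Column: 11 ≥ 7). Column gets 11.
Every other cell has a profitable deviation for at least one player. Highest of {8, 11} is 11.

11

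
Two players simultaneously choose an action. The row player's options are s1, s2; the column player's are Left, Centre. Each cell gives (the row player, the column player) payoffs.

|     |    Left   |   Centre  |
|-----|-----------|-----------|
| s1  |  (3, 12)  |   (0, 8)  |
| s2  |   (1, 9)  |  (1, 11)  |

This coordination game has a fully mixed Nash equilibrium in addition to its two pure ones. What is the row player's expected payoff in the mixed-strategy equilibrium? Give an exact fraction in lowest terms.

1

The column player mixes with probability q on Left, chosen so the row player is indifferent: 3q + 0(1−q) = 1q + 1(1−q) gives q = 1/3.
The row player's expected payoff (from either row, since indifferent) is 3·1/3 + 0·2/3 = 1.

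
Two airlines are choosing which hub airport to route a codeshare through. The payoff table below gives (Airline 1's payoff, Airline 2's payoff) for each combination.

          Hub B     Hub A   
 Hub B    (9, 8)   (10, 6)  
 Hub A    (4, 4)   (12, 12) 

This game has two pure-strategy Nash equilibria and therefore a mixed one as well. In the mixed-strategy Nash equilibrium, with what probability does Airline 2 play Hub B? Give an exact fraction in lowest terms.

Airline 2's mix q on Hub B must make Airline 1 indifferent between Hub B and Hub A.
Airline 1's payoff from Hub B: 9q + 10(1−q). From Hub A: 4q + 12(1−q).
Set equal: 5q = 2(1−q) → q = 2/7.

2/7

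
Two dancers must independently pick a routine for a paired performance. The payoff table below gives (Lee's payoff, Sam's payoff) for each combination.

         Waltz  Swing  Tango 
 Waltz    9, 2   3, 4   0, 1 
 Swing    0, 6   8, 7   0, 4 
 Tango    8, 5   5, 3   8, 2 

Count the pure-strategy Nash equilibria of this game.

Both Swing: Lee gets 8 (best alternative 5); Sam gets 7 (best alternative 6). Neither deviates — NE.
Both Tango is not a NE: Sam would switch to Waltz (5 > 2).
No other cell survives both best-response checks, so there is 1 pure NE.

1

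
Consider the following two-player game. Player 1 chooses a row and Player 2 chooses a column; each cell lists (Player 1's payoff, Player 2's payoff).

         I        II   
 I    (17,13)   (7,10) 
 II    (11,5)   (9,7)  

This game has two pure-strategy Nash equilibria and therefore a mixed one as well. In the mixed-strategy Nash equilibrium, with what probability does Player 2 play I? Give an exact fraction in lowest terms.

Player 2's mix q on I must make Player 1 indifferent between I and II.
Player 1's payoff from I: 17q + 7(1−q). From II: 11q + 9(1−q).
Set equal: 6q = 2(1−q) → q = 2/8 = 1/4.

1/4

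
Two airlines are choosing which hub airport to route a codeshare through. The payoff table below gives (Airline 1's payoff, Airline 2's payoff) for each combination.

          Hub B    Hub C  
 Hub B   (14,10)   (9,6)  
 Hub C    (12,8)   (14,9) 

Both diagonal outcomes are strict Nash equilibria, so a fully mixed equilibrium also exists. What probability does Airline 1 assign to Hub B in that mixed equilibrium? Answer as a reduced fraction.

Airline 1's mix p on Hub B must make Airline 2 indifferent between Hub B and Hub C.
Airline 2's payoff from Hub B: 10p + 8(1−p). From Hub C: 6p + 9(1−p).
Set equal: 4p = 1(1−p) → p = 1/5.

1/5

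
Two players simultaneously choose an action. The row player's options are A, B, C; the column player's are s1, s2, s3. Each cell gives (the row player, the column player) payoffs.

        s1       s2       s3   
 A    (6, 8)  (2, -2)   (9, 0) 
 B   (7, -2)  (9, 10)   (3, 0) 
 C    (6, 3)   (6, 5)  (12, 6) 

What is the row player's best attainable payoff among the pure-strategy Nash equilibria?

12

(B, s2) is a pure NE (the row player: 9 ≥ 6; the column player: 10 ≥ 0). The row player gets 9.
(C, s3) is a pure NE (the row player: 12 ≥ 9; the column player: 6 ≥ 5). The row player gets 12.
Every other cell has a profitable deviation for at least one player. Highest of {9, 12} is 12.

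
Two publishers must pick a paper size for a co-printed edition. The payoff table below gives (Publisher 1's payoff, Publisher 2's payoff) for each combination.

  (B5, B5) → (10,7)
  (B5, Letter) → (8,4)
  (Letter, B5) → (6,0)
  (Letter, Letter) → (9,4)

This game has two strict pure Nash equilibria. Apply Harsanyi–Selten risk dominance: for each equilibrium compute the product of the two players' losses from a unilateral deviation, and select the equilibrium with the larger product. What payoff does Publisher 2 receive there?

At both B5: Publisher 1 loses 10 − 6 = 4 by deviating; Publisher 2 loses 7 − 4 = 3. Product = 4·3 = 12.
At both Letter: Publisher 1 loses 9 − 8 = 1 by deviating; Publisher 2 loses 4 − 0 = 4. Product = 1·4 = 4.
12 > 4, so both B5 is risk-dominant. Publisher 2's payoff there is 7.

7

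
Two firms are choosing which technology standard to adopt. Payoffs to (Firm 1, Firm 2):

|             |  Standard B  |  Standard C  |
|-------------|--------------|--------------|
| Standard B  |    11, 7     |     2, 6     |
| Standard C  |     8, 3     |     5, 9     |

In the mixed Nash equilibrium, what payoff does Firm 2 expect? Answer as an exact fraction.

Firm 1 mixes with probability p on Standard B, chosen so Firm 2 is indifferent: 7p + 3(1−p) = 6p + 9(1−p) gives p = 6/7.
Firm 2's expected payoff is 7·6/7 + 3·1/7 = 45/7.

45/7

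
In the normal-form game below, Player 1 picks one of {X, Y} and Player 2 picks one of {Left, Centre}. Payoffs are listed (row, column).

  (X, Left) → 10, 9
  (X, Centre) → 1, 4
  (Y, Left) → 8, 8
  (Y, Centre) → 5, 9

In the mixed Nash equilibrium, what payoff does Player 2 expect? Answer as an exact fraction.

Player 1 mixes with probability p on X, chosen so Player 2 is indifferent: 9p + 8(1−p) = 4p + 9(1−p) gives p = 1/6.
Player 2's expected payoff is 9·1/6 + 8·5/6 = 49/6.

49/6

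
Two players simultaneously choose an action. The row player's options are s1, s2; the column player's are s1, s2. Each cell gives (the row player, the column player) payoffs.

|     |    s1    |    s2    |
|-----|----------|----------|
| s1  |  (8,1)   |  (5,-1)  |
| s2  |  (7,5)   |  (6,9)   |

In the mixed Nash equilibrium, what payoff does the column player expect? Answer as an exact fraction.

7/3

The row player mixes with probability p on s1, chosen so the column player is indifferent: 1p + 5(1−p) = (-1)p + 9(1−p) gives p = 2/3.
The column player's expected payoff is 1·2/3 + 5·1/3 = 7/3.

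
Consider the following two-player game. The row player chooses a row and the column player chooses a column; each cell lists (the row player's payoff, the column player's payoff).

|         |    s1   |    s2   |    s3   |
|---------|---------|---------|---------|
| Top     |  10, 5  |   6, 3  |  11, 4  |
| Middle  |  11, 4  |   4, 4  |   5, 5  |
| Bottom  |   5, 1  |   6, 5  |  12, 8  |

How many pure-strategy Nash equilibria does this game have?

1

(Bottom, s3): the row player gets 12 (best alternative 11); the column player gets 8 (best alternative 5). Neither deviates — NE.
(Middle, s2) is not a NE: the row player would switch to Top (6 > 4).
No other cell survives both best-response checks, so there is 1 pure NE.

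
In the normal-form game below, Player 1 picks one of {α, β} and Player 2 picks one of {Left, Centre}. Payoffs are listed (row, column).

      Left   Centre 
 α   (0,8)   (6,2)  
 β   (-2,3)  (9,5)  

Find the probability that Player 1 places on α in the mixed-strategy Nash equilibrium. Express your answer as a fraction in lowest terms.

1/4

Player 1's mix p on α must make Player 2 indifferent between Left and Centre.
Player 2's payoff from Left: 8p + 3(1−p). From Centre: 2p + 5(1−p).
Set equal: 6p = 2(1−p) → p = 2/8 = 1/4.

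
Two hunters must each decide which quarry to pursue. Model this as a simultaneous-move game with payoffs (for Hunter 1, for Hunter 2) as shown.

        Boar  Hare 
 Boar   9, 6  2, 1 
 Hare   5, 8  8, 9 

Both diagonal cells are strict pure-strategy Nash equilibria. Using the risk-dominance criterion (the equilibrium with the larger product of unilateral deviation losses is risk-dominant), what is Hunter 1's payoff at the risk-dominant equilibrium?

At both Boar: Hunter 1 loses 9 − 5 = 4 by deviating; Hunter 2 loses 6 − 1 = 5. Product = 4·5 = 20.
At both Hare: Hunter 1 loses 8 − 2 = 6 by deviating; Hunter 2 loses 9 − 8 = 1. Product = 6·1 = 6.
20 > 6, so both Boar is risk-dominant. Hunter 1's payoff there is 9.

9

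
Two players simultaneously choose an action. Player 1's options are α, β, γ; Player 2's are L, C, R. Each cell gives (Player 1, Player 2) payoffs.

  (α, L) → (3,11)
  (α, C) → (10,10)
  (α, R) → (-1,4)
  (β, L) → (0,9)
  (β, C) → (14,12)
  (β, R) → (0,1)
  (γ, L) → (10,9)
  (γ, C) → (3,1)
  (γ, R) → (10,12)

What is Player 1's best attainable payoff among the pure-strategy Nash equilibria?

14

(β, C) is a pure NE (Player 1: 14 ≥ 10; Player 2: 12 ≥ 9). Player 1 gets 14.
(γ, R) is a pure NE (Player 1: 10 ≥ 0; Player 2: 12 ≥ 9). Player 1 gets 10.
Every other cell has a profitable deviation for at least one player. Highest of {14, 10} is 14.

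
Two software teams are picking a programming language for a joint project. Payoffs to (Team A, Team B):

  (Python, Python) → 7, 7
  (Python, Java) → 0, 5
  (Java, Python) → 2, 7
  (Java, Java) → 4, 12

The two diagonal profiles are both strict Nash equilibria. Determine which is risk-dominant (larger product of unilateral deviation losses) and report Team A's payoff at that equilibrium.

At both Python: Team A loses 7 − 2 = 5 by deviating; Team B loses 7 − 5 = 2. Product = 5·2 = 10.
At both Java: Team A loses 4 − 0 = 4 by deviating; Team B loses 12 − 7 = 5. Product = 4·5 = 20.
20 > 10, so both Java is risk-dominant. Team A's payoff there is 4.

4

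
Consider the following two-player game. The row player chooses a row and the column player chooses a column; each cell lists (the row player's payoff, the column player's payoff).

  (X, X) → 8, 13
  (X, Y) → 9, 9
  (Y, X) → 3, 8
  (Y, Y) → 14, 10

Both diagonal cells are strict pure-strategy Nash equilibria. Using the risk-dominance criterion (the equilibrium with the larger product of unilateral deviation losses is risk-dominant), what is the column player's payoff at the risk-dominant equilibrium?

At both X: the row player loses 8 − 3 = 5 by deviating; the column player loses 13 − 9 = 4. Product = 5·4 = 20.
At both Y: the row player loses 14 − 9 = 5 by deviating; the column player loses 10 − 8 = 2. Product = 5·2 = 10.
20 > 10, so both X is risk-dominant. The column player's payoff there is 13.

13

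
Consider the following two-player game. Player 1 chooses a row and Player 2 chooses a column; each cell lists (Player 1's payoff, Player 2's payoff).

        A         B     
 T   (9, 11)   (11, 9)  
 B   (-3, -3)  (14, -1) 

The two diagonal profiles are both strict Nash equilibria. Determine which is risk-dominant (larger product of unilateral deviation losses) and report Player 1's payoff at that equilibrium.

9

At (T, A): Player 1 loses 9 − (-3) = 12 by deviating; Player 2 loses 11 − 9 = 2. Product = 12·2 = 24.
At (B, B): Player 1 loses 14 − 11 = 3 by deviating; Player 2 loses -1 − (-3) = 2. Product = 3·2 = 6.
24 > 6, so (T, A) is risk-dominant. Player 1's payoff there is 9.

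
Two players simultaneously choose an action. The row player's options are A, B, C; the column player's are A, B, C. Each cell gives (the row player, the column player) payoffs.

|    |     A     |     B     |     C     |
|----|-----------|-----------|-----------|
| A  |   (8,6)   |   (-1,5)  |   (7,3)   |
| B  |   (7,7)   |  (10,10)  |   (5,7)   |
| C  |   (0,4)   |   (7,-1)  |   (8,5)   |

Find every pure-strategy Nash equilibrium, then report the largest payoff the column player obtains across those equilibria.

10

Both A is a pure NE (the row player: 8 ≥ 7; the column player: 6 ≥ 5). The column player gets 6.
Both B is a pure NE (the row player: 10 ≥ 7; the column player: 10 ≥ 7). The column player gets 10.
Both C is a pure NE (the row player: 8 ≥ 7; the column player: 5 ≥ 4). The column player gets 5.
Every other cell has a profitable deviation for at least one player. Highest of {6, 10, 5} is 10.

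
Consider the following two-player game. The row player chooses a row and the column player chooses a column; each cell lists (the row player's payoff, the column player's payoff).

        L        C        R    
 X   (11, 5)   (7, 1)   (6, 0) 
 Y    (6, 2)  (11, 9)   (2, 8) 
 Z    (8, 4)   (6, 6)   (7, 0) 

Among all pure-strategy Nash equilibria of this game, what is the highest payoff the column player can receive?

9

(X, L) is a pure NE (the row player: 11 ≥ 8; the column player: 5 ≥ 1). The column player gets 5.
(Y, C) is a pure NE (the row player: 11 ≥ 7; the column player: 9 ≥ 8). The column player gets 9.
Every other cell has a profitable deviation for at least one player. Highest of {5, 9} is 9.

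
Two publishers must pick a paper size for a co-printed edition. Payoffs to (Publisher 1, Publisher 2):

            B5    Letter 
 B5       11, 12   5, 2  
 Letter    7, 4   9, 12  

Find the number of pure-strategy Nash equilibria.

Both B5: Publisher 1 gets 11 (best alternative 7); Publisher 2 gets 12 (best alternative 2). Neither deviates — NE.
Both Letter: Publisher 1 gets 9 (best alternative 5); Publisher 2 gets 12 (best alternative 4). Neither deviates — NE.
(Letter, B5) is not a NE: Publisher 1 would switch to B5 (11 > 7).
No other cell survives both best-response checks, so there are 2 pure NE.

2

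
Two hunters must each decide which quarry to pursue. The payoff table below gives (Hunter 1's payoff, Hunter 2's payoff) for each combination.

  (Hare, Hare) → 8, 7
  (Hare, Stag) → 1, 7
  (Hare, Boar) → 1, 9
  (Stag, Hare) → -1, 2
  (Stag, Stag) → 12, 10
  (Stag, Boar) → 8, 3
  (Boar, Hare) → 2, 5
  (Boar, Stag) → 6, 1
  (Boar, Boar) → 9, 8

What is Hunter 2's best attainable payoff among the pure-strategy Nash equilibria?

10

Both Stag is a pure NE (Hunter 1: 12 ≥ 6; Hunter 2: 10 ≥ 3). Hunter 2 gets 10.
Both Boar is a pure NE (Hunter 1: 9 ≥ 8; Hunter 2: 8 ≥ 5). Hunter 2 gets 8.
Every other cell has a profitable deviation for at least one player. Highest of {10, 8} is 10.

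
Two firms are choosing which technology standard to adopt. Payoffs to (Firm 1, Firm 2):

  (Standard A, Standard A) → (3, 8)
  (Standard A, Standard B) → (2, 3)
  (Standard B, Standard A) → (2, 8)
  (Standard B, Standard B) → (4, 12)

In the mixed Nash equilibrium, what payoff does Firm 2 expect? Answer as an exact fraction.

8

Firm 1 mixes with probability p on Standard A, chosen so Firm 2 is indifferent: 8p + 8(1−p) = 3p + 12(1−p) gives p = 4/9.
Firm 2's expected payoff is 8·4/9 + 8·5/9 = 8.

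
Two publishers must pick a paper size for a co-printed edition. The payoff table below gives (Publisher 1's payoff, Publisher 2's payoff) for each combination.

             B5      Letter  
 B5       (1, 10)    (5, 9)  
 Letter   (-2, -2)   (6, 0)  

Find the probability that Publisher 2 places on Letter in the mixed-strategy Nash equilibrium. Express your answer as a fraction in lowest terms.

Publisher 2's mix q on B5 must make Publisher 1 indifferent between B5 and Letter.
Publisher 1's payoff from B5: 1q + 5(1−q). From Letter: (-2)q + 6(1−q).
Set equal: 3q = 1(1−q) → q = 1/4.
Probability on Letter is 1 − 1/4 = 3/4.

3/4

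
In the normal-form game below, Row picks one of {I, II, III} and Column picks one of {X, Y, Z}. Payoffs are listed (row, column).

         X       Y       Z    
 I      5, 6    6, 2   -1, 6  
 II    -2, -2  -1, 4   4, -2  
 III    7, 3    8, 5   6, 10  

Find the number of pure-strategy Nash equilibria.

1

(III, Z): Row gets 6 (best alternative 4); Column gets 10 (best alternative 5). Neither deviates — NE.
(II, Y) is not a NE: Row would switch to III (8 > -1).
No other cell survives both best-response checks, so there is 1 pure NE.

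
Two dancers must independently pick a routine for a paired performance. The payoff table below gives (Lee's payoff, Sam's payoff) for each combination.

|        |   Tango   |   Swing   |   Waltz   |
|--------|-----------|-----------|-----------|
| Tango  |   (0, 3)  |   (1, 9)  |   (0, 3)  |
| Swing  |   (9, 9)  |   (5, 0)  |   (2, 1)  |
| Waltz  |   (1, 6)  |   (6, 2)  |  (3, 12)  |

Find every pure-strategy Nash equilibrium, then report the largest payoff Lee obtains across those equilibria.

(Swing, Tango) is a pure NE (Lee: 9 ≥ 1; Sam: 9 ≥ 1). Lee gets 9.
Both Waltz is a pure NE (Lee: 3 ≥ 2; Sam: 12 ≥ 6). Lee gets 3.
Every other cell has a profitable deviation for at least one player. Highest of {9, 3} is 9.

9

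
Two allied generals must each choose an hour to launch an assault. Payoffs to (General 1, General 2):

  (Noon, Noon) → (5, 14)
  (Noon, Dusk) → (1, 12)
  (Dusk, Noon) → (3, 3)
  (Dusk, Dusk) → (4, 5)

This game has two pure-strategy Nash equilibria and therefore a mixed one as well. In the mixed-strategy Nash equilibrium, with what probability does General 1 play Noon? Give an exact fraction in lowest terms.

1/2

General 1's mix p on Noon must make General 2 indifferent between Noon and Dusk.
General 2's payoff from Noon: 14p + 3(1−p). From Dusk: 12p + 5(1−p).
Set equal: 2p = 2(1−p) → p = 2/4 = 1/2.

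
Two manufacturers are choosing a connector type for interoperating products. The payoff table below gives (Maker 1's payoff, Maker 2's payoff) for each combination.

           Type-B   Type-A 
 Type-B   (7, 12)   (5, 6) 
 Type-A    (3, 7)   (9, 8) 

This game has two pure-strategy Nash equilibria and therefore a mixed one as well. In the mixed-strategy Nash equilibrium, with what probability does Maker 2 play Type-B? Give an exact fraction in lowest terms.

Maker 2's mix q on Type-B must make Maker 1 indifferent between Type-B and Type-A.
Maker 1's payoff from Type-B: 7q + 5(1−q). From Type-A: 3q + 9(1−q).
Set equal: 4q = 4(1−q) → q = 4/8 = 1/2.

1/2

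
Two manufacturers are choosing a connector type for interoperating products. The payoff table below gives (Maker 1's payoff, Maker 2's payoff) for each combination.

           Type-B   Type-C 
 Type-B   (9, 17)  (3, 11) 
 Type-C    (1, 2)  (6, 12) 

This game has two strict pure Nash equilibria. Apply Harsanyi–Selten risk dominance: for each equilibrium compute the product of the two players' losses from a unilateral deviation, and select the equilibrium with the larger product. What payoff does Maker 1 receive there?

9

At both Type-B: Maker 1 loses 9 − 1 = 8 by deviating; Maker 2 loses 17 − 11 = 6. Product = 8·6 = 48.
At both Type-C: Maker 1 loses 6 − 3 = 3 by deviating; Maker 2 loses 12 − 2 = 10. Product = 3·10 = 30.
48 > 30, so both Type-B is risk-dominant. Maker 1's payoff there is 9.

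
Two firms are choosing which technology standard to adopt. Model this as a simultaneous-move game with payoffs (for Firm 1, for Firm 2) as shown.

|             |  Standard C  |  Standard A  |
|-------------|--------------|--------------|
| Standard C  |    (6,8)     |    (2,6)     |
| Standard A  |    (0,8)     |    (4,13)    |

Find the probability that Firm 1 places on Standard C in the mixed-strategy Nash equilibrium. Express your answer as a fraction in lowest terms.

5/7

Firm 1's mix p on Standard C must make Firm 2 indifferent between Standard C and Standard A.
Firm 2's payoff from Standard C: 8p + 8(1−p). From Standard A: 6p + 13(1−p).
Set equal: 2p = 5(1−p) → p = 5/7.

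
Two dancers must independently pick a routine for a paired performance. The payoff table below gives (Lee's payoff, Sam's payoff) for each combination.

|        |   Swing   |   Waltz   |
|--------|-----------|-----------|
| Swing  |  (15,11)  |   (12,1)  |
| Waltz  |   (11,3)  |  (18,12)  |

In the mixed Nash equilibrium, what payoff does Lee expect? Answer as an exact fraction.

69/5

Sam mixes with probability q on Swing, chosen so Lee is indifferent: 15q + 12(1−q) = 11q + 18(1−q) gives q = 3/5.
Lee's expected payoff (from either row, since indifferent) is 15·3/5 + 12·2/5 = 69/5.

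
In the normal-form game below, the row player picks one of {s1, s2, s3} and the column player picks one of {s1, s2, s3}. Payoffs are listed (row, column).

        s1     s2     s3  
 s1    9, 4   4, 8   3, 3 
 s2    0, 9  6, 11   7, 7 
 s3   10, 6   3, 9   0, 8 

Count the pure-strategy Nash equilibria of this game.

1

Both s2: the row player gets 6 (best alternative 4); the column player gets 11 (best alternative 9). Neither deviates — NE.
Both s3 is not a NE: the row player would switch to s2 (7 > 0).
No other cell survives both best-response checks, so there is 1 pure NE.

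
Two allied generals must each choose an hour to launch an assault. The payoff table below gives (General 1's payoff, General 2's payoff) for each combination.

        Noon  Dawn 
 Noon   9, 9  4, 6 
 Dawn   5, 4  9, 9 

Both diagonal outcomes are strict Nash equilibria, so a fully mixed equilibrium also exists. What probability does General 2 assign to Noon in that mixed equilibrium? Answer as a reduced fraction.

General 2's mix q on Noon must make General 1 indifferent between Noon and Dawn.
General 1's payoff from Noon: 9q + 4(1−q). From Dawn: 5q + 9(1−q).
Set equal: 4q = 5(1−q) → q = 5/9.

5/9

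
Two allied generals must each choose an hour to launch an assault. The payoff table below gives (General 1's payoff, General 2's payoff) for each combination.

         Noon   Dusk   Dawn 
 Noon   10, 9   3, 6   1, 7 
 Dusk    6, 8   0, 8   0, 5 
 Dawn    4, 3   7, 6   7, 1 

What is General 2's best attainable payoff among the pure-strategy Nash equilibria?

Both Noon is a pure NE (General 1: 10 ≥ 6; General 2: 9 ≥ 7). General 2 gets 9.
(Dawn, Dusk) is a pure NE (General 1: 7 ≥ 3; General 2: 6 ≥ 3). General 2 gets 6.
Every other cell has a profitable deviation for at least one player. Highest of {9, 6} is 9.

9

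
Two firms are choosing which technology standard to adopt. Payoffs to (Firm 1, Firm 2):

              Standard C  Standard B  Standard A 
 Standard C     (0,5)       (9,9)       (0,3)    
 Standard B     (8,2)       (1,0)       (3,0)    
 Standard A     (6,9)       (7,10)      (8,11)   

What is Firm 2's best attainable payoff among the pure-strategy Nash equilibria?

(Standard C, Standard B) is a pure NE (Firm 1: 9 ≥ 7; Firm 2: 9 ≥ 5). Firm 2 gets 9.
(Standard B, Standard C) is a pure NE (Firm 1: 8 ≥ 6; Firm 2: 2 ≥ 0). Firm 2 gets 2.
Both Standard A is a pure NE (Firm 1: 8 ≥ 3; Firm 2: 11 ≥ 10). Firm 2 gets 11.
Every other cell has a profitable deviation for at least one player. Highest of {9, 2, 11} is 11.

11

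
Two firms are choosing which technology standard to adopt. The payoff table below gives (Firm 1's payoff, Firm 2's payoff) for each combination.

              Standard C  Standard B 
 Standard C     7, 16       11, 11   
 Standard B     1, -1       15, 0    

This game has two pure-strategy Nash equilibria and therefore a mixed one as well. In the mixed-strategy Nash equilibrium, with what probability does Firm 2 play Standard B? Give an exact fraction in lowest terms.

Firm 2's mix q on Standard C must make Firm 1 indifferent between Standard C and Standard B.
Firm 1's payoff from Standard C: 7q + 11(1−q). From Standard B: 1q + 15(1−q).
Set equal: 6q = 4(1−q) → q = 4/10 = 2/5.
Probability on Standard B is 1 − 2/5 = 3/5.

3/5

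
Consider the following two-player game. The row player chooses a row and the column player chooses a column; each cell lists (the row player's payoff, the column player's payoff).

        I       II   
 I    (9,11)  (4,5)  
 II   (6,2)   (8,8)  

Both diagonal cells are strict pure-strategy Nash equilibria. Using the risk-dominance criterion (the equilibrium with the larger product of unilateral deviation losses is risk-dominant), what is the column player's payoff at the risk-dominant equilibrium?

At both I: the row player loses 9 − 6 = 3 by deviating; the column player loses 11 − 5 = 6. Product = 3·6 = 18.
At both II: the row player loses 8 − 4 = 4 by deviating; the column player loses 8 − 2 = 6. Product = 4·6 = 24.
24 > 18, so both II is risk-dominant. The column player's payoff there is 8.

8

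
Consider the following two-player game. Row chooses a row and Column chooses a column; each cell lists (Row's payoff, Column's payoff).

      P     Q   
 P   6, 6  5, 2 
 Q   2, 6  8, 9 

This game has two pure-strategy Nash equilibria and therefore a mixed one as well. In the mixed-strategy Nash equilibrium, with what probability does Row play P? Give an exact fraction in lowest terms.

Row's mix p on P must make Column indifferent between P and Q.
Column's payoff from P: 6p + 6(1−p). From Q: 2p + 9(1−p).
Set equal: 4p = 3(1−p) → p = 3/7.

3/7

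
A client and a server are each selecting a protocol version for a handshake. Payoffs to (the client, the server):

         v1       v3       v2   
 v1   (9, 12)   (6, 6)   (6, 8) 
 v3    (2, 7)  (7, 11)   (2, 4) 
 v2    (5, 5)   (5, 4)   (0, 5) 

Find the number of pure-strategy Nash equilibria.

Both v1: the client gets 9 (best alternative 5); the server gets 12 (best alternative 8). Neither deviates — NE.
Both v3: the client gets 7 (best alternative 6); the server gets 11 (best alternative 7). Neither deviates — NE.
Both v2 is not a NE: the client would switch to v1 (6 > 0).
No other cell survives both best-response checks, so there are 2 pure NE.

2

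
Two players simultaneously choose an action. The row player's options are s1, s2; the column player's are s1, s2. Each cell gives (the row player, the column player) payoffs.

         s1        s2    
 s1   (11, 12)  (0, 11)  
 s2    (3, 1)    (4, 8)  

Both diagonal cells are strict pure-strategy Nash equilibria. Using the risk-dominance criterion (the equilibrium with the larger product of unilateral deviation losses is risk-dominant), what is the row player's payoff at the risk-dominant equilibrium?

At both s1: the row player loses 11 − 3 = 8 by deviating; the column player loses 12 − 11 = 1. Product = 8·1 = 8.
At both s2: the row player loses 4 − 0 = 4 by deviating; the column player loses 8 − 1 = 7. Product = 4·7 = 28.
28 > 8, so both s2 is risk-dominant. The row player's payoff there is 4.

4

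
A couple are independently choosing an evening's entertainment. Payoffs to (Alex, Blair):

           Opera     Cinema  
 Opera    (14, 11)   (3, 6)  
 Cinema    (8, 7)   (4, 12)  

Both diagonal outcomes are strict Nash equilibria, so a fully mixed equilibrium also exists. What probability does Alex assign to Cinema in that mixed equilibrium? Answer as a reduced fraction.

Alex's mix p on Opera must make Blair indifferent between Opera and Cinema.
Blair's payoff from Opera: 11p + 7(1−p). From Cinema: 6p + 12(1−p).
Set equal: 5p = 5(1−p) → p = 5/10 = 1/2.
Probability on Cinema is 1 − 1/2 = 1/2.

1/2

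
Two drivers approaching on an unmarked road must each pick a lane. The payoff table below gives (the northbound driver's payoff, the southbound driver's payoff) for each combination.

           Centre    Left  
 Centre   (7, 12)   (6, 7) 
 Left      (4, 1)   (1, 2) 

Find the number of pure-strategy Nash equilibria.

1

Both Centre: the northbound driver gets 7 (best alternative 4); the southbound driver gets 12 (best alternative 7). Neither deviates — NE.
Both Left is not a NE: the northbound driver would switch to Centre (6 > 1).
No other cell survives both best-response checks, so there is 1 pure NE.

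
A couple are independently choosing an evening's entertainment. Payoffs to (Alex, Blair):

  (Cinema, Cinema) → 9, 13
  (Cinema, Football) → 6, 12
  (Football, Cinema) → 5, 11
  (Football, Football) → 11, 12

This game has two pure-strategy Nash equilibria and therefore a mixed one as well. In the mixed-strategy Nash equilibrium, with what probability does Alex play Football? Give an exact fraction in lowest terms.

1/2

Alex's mix p on Cinema must make Blair indifferent between Cinema and Football.
Blair's payoff from Cinema: 13p + 11(1−p). From Football: 12p + 12(1−p).
Set equal: 1p = 1(1−p) → p = 1/2.
Probability on Football is 1 − 1/2 = 1/2.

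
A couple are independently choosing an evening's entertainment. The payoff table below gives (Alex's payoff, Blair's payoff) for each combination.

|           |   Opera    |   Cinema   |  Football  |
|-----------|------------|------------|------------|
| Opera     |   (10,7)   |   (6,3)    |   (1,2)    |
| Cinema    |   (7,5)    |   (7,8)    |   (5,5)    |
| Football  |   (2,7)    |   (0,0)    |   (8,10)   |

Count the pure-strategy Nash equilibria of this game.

Both Opera: Alex gets 10 (best alternative 7); Blair gets 7 (best alternative 3). Neither deviates — NE.
Both Cinema: Alex gets 7 (best alternative 6); Blair gets 8 (best alternative 5). Neither deviates — NE.
Both Football: Alex gets 8 (best alternative 5); Blair gets 10 (best alternative 7). Neither deviates — NE.
(Football, Opera) is not a NE: Alex would switch to Opera (10 > 2).
No other cell survives both best-response checks, so there are 3 pure NE.

3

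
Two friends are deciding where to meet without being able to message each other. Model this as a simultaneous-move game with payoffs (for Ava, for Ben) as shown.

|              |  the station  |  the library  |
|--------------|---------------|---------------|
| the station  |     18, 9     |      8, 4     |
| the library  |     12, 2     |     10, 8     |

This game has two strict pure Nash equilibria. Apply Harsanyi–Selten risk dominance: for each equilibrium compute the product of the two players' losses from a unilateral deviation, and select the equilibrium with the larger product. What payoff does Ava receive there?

At both the station: Ava loses 18 − 12 = 6 by deviating; Ben loses 9 − 4 = 5. Product = 6·5 = 30.
At both the library: Ava loses 10 − 8 = 2 by deviating; Ben loses 8 − 2 = 6. Product = 2·6 = 12.
30 > 12, so both the station is risk-dominant. Ava's payoff there is 18.

18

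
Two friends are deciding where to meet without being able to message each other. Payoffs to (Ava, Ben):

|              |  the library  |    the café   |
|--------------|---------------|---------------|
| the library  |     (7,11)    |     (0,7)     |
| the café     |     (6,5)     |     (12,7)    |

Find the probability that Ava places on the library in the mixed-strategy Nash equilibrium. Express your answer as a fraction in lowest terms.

Ava's mix p on the library must make Ben indifferent between the library and the café.
Ben's payoff from the library: 11p + 5(1−p). From the café: 7p + 7(1−p).
Set equal: 4p = 2(1−p) → p = 2/6 = 1/3.

1/3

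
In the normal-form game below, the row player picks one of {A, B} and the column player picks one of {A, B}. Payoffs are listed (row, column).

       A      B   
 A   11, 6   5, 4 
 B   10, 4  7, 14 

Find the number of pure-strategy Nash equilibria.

2

Both A: the row player gets 11 (best alternative 10); the column player gets 6 (best alternative 4). Neither deviates — NE.
Both B: the row player gets 7 (best alternative 5); the column player gets 14 (best alternative 4). Neither deviates — NE.
(B, A) is not a NE: the row player would switch to A (11 > 10).
No other cell survives both best-response checks, so there are 2 pure NE.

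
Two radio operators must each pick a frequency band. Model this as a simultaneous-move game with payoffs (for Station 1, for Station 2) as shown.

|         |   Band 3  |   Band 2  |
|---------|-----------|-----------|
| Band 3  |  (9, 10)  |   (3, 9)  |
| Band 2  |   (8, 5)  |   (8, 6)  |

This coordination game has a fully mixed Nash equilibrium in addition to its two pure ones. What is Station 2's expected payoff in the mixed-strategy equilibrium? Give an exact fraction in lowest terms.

15/2

Station 1 mixes with probability p on Band 3, chosen so Station 2 is indifferent: 10p + 5(1−p) = 9p + 6(1−p) gives p = 1/2.
Station 2's expected payoff is 10·1/2 + 5·1/2 = 15/2.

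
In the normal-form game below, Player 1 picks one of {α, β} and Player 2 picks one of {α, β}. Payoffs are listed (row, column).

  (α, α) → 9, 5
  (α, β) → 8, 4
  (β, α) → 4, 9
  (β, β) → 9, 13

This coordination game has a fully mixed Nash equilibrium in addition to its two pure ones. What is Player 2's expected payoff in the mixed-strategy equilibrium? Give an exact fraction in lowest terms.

Player 1 mixes with probability p on α, chosen so Player 2 is indifferent: 5p + 9(1−p) = 4p + 13(1−p) gives p = 4/5.
Player 2's expected payoff is 5·4/5 + 9·1/5 = 29/5.

29/5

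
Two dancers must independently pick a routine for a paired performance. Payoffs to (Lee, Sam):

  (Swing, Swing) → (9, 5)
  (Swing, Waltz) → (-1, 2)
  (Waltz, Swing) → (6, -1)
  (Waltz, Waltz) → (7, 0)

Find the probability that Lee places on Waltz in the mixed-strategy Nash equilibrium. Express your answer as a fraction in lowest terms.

Lee's mix p on Swing must make Sam indifferent between Swing and Waltz.
Sam's payoff from Swing: 5p + (-1)(1−p). From Waltz: 2p + 0(1−p).
Set equal: 3p = 1(1−p) → p = 1/4.
Probability on Waltz is 1 − 1/4 = 3/4.

3/4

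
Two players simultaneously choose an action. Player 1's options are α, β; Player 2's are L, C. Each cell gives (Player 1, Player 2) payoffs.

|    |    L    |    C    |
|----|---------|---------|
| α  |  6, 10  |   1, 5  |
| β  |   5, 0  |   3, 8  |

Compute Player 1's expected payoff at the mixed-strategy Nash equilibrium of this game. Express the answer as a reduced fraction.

Player 2 mixes with probability q on L, chosen so Player 1 is indifferent: 6q + 1(1−q) = 5q + 3(1−q) gives q = 2/3.
Player 1's expected payoff (from either row, since indifferent) is 6·2/3 + 1·1/3 = 13/3.

13/3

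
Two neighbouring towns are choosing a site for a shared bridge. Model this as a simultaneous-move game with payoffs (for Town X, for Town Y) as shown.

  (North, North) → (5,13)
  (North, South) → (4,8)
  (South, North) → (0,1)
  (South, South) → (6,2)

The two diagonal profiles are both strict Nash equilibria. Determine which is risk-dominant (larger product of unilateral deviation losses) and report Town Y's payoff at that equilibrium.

13

At both North: Town X loses 5 − 0 = 5 by deviating; Town Y loses 13 − 8 = 5. Product = 5·5 = 25.
At both South: Town X loses 6 − 4 = 2 by deviating; Town Y loses 2 − 1 = 1. Product = 2·1 = 2.
25 > 2, so both North is risk-dominant. Town Y's payoff there is 13.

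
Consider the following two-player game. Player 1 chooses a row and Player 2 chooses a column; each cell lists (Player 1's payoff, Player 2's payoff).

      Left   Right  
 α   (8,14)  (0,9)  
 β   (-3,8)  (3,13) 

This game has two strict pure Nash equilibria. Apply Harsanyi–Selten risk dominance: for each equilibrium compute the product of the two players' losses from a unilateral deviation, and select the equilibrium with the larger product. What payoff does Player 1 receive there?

8

At (α, Left): Player 1 loses 8 − (-3) = 11 by deviating; Player 2 loses 14 − 9 = 5. Product = 11·5 = 55.
At (β, Right): Player 1 loses 3 − 0 = 3 by deviating; Player 2 loses 13 − 8 = 5. Product = 3·5 = 15.
55 > 15, so (α, Left) is risk-dominant. Player 1's payoff there is 8.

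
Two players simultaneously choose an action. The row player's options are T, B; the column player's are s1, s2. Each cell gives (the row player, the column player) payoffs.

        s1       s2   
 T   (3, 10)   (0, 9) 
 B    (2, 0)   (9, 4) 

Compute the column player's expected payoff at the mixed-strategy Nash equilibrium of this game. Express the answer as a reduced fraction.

8

The row player mixes with probability p on T, chosen so the column player is indifferent: 10p + 0(1−p) = 9p + 4(1−p) gives p = 4/5.
The column player's expected payoff is 10·4/5 + 0·1/5 = 8.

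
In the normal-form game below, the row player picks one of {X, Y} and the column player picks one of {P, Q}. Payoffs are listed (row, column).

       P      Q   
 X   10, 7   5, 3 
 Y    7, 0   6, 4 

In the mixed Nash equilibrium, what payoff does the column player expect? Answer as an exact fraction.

The row player mixes with probability p on X, chosen so the column player is indifferent: 7p + 0(1−p) = 3p + 4(1−p) gives p = 1/2.
The column player's expected payoff is 7·1/2 + 0·1/2 = 7/2.

7/2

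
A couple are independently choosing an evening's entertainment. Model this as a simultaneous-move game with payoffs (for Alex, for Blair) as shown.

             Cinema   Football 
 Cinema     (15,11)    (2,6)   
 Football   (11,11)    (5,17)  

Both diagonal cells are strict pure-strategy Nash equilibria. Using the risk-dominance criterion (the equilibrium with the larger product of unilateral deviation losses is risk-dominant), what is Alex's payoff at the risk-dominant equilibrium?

15

At both Cinema: Alex loses 15 − 11 = 4 by deviating; Blair loses 11 − 6 = 5. Product = 4·5 = 20.
At both Football: Alex loses 5 − 2 = 3 by deviating; Blair loses 17 − 11 = 6. Product = 3·6 = 18.
20 > 18, so both Cinema is risk-dominant. Alex's payoff there is 15.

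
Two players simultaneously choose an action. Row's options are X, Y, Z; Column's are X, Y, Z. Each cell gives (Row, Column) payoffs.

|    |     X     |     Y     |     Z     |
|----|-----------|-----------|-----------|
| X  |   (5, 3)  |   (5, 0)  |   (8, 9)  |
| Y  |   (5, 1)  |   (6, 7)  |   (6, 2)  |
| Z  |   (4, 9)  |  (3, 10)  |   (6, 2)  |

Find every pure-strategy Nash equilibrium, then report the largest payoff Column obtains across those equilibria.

(X, Z) is a pure NE (Row: 8 ≥ 6; Column: 9 ≥ 3). Column gets 9.
Both Y is a pure NE (Row: 6 ≥ 5; Column: 7 ≥ 2). Column gets 7.
Every other cell has a profitable deviation for at least one player. Highest of {9, 7} is 9.

9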